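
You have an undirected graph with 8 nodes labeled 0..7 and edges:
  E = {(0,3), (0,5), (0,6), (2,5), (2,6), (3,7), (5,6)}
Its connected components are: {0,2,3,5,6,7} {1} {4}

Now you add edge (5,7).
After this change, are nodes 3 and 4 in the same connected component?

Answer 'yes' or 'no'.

Initial components: {0,2,3,5,6,7} {1} {4}
Adding edge (5,7): both already in same component {0,2,3,5,6,7}. No change.
New components: {0,2,3,5,6,7} {1} {4}
Are 3 and 4 in the same component? no

Answer: no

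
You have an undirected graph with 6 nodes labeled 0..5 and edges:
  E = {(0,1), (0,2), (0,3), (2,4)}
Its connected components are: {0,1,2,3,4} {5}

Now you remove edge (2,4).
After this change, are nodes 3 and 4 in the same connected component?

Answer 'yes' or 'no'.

Initial components: {0,1,2,3,4} {5}
Removing edge (2,4): it was a bridge — component count 2 -> 3.
New components: {0,1,2,3} {4} {5}
Are 3 and 4 in the same component? no

Answer: no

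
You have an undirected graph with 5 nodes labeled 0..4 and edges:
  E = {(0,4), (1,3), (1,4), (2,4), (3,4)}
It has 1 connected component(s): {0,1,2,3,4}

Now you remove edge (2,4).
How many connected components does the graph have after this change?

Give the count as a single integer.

Answer: 2

Derivation:
Initial component count: 1
Remove (2,4): it was a bridge. Count increases: 1 -> 2.
  After removal, components: {0,1,3,4} {2}
New component count: 2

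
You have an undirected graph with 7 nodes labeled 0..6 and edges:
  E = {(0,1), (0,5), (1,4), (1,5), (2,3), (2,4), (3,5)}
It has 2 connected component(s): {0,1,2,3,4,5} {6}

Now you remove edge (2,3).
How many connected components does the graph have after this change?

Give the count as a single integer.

Answer: 2

Derivation:
Initial component count: 2
Remove (2,3): not a bridge. Count unchanged: 2.
  After removal, components: {0,1,2,3,4,5} {6}
New component count: 2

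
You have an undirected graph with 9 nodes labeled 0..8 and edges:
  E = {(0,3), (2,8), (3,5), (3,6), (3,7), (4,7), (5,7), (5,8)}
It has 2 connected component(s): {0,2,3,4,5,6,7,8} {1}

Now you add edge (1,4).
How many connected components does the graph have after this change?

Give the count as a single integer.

Answer: 1

Derivation:
Initial component count: 2
Add (1,4): merges two components. Count decreases: 2 -> 1.
New component count: 1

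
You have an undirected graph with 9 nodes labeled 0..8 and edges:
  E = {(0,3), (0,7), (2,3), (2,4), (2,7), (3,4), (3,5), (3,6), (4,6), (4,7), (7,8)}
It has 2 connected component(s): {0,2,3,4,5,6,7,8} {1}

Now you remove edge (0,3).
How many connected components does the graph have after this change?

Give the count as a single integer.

Answer: 2

Derivation:
Initial component count: 2
Remove (0,3): not a bridge. Count unchanged: 2.
  After removal, components: {0,2,3,4,5,6,7,8} {1}
New component count: 2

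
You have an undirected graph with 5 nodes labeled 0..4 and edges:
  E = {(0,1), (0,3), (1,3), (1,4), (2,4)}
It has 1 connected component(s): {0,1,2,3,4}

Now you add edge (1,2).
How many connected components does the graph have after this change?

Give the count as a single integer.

Answer: 1

Derivation:
Initial component count: 1
Add (1,2): endpoints already in same component. Count unchanged: 1.
New component count: 1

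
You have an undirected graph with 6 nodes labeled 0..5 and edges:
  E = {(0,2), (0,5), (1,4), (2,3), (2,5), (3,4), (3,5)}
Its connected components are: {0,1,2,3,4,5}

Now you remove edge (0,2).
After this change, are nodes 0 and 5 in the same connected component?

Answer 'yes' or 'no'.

Answer: yes

Derivation:
Initial components: {0,1,2,3,4,5}
Removing edge (0,2): not a bridge — component count unchanged at 1.
New components: {0,1,2,3,4,5}
Are 0 and 5 in the same component? yes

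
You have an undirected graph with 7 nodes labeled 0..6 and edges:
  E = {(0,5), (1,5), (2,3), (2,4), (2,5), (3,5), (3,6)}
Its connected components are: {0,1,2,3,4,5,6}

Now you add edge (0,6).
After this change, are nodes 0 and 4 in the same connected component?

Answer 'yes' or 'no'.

Initial components: {0,1,2,3,4,5,6}
Adding edge (0,6): both already in same component {0,1,2,3,4,5,6}. No change.
New components: {0,1,2,3,4,5,6}
Are 0 and 4 in the same component? yes

Answer: yes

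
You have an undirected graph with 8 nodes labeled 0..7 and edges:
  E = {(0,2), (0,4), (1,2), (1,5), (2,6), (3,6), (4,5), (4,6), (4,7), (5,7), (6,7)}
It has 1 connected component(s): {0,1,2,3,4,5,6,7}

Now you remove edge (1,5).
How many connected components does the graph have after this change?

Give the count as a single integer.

Initial component count: 1
Remove (1,5): not a bridge. Count unchanged: 1.
  After removal, components: {0,1,2,3,4,5,6,7}
New component count: 1

Answer: 1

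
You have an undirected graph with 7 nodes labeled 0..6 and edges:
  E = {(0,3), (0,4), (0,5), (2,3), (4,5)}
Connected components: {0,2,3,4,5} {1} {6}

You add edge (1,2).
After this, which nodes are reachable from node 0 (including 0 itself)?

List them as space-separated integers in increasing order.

Answer: 0 1 2 3 4 5

Derivation:
Before: nodes reachable from 0: {0,2,3,4,5}
Adding (1,2): merges 0's component with another. Reachability grows.
After: nodes reachable from 0: {0,1,2,3,4,5}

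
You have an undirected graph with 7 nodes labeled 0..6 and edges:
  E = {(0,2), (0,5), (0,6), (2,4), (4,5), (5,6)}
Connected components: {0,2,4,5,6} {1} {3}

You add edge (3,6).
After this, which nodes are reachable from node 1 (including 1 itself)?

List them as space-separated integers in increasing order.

Answer: 1

Derivation:
Before: nodes reachable from 1: {1}
Adding (3,6): merges two components, but neither contains 1. Reachability from 1 unchanged.
After: nodes reachable from 1: {1}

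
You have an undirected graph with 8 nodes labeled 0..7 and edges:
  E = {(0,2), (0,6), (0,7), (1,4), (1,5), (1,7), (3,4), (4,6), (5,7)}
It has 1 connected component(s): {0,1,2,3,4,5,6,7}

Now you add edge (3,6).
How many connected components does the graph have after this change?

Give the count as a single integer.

Initial component count: 1
Add (3,6): endpoints already in same component. Count unchanged: 1.
New component count: 1

Answer: 1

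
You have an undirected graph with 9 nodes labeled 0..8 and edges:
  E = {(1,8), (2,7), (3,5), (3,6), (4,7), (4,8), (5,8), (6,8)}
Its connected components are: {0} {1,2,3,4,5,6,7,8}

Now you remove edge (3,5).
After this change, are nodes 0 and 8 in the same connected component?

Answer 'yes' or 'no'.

Initial components: {0} {1,2,3,4,5,6,7,8}
Removing edge (3,5): not a bridge — component count unchanged at 2.
New components: {0} {1,2,3,4,5,6,7,8}
Are 0 and 8 in the same component? no

Answer: no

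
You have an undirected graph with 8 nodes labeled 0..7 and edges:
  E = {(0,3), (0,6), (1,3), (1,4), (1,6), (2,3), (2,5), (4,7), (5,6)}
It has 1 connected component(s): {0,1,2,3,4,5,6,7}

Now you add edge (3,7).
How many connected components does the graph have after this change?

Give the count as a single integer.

Answer: 1

Derivation:
Initial component count: 1
Add (3,7): endpoints already in same component. Count unchanged: 1.
New component count: 1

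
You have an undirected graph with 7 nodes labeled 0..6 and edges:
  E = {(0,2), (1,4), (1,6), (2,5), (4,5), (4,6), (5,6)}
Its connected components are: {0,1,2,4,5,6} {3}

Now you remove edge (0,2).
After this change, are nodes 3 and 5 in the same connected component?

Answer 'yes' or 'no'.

Answer: no

Derivation:
Initial components: {0,1,2,4,5,6} {3}
Removing edge (0,2): it was a bridge — component count 2 -> 3.
New components: {0} {1,2,4,5,6} {3}
Are 3 and 5 in the same component? no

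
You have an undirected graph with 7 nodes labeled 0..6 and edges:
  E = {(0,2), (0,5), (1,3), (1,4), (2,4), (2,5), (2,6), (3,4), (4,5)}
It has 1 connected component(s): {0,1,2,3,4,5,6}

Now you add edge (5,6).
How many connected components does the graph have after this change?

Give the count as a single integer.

Initial component count: 1
Add (5,6): endpoints already in same component. Count unchanged: 1.
New component count: 1

Answer: 1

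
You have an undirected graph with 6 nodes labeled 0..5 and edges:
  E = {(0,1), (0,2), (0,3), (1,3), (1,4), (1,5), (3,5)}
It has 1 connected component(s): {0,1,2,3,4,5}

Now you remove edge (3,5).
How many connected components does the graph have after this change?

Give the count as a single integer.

Answer: 1

Derivation:
Initial component count: 1
Remove (3,5): not a bridge. Count unchanged: 1.
  After removal, components: {0,1,2,3,4,5}
New component count: 1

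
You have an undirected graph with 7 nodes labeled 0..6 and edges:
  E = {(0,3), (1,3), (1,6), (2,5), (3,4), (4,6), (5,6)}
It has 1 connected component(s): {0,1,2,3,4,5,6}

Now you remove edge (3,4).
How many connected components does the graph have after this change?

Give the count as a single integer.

Initial component count: 1
Remove (3,4): not a bridge. Count unchanged: 1.
  After removal, components: {0,1,2,3,4,5,6}
New component count: 1

Answer: 1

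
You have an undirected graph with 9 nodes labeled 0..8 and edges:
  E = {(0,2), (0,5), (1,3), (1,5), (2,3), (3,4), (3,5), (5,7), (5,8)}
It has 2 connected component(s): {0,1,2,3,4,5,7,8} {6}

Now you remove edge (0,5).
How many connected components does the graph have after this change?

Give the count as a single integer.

Answer: 2

Derivation:
Initial component count: 2
Remove (0,5): not a bridge. Count unchanged: 2.
  After removal, components: {0,1,2,3,4,5,7,8} {6}
New component count: 2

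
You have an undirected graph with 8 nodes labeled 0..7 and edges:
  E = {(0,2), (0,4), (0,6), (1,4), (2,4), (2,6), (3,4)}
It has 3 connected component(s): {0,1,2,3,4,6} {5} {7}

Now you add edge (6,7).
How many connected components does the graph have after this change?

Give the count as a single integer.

Initial component count: 3
Add (6,7): merges two components. Count decreases: 3 -> 2.
New component count: 2

Answer: 2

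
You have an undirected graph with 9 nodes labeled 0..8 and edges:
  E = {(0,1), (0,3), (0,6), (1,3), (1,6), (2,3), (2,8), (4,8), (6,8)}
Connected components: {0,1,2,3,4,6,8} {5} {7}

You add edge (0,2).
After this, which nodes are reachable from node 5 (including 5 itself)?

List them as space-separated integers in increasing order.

Answer: 5

Derivation:
Before: nodes reachable from 5: {5}
Adding (0,2): both endpoints already in same component. Reachability from 5 unchanged.
After: nodes reachable from 5: {5}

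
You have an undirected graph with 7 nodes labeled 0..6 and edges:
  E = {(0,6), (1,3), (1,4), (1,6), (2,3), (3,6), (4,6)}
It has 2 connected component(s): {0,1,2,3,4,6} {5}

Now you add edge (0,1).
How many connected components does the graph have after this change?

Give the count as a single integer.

Initial component count: 2
Add (0,1): endpoints already in same component. Count unchanged: 2.
New component count: 2

Answer: 2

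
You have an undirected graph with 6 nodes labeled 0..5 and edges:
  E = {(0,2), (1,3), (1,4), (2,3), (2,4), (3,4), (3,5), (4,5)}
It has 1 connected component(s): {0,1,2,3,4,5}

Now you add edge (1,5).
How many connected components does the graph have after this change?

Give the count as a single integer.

Answer: 1

Derivation:
Initial component count: 1
Add (1,5): endpoints already in same component. Count unchanged: 1.
New component count: 1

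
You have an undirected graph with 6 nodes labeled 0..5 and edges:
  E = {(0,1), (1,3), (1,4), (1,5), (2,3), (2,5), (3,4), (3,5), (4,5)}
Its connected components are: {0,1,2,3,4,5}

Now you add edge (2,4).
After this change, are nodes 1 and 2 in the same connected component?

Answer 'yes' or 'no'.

Answer: yes

Derivation:
Initial components: {0,1,2,3,4,5}
Adding edge (2,4): both already in same component {0,1,2,3,4,5}. No change.
New components: {0,1,2,3,4,5}
Are 1 and 2 in the same component? yes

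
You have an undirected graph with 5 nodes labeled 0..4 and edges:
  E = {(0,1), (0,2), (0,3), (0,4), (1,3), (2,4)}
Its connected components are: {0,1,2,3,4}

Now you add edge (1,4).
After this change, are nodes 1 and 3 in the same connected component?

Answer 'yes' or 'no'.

Answer: yes

Derivation:
Initial components: {0,1,2,3,4}
Adding edge (1,4): both already in same component {0,1,2,3,4}. No change.
New components: {0,1,2,3,4}
Are 1 and 3 in the same component? yes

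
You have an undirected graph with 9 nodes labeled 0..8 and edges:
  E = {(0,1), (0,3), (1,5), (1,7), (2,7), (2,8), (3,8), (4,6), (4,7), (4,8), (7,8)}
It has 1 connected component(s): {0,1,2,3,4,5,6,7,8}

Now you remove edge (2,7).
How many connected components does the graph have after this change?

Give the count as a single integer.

Answer: 1

Derivation:
Initial component count: 1
Remove (2,7): not a bridge. Count unchanged: 1.
  After removal, components: {0,1,2,3,4,5,6,7,8}
New component count: 1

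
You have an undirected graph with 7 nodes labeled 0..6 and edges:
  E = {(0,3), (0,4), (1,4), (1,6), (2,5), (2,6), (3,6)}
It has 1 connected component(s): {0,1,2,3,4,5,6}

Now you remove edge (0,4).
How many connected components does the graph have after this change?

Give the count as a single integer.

Initial component count: 1
Remove (0,4): not a bridge. Count unchanged: 1.
  After removal, components: {0,1,2,3,4,5,6}
New component count: 1

Answer: 1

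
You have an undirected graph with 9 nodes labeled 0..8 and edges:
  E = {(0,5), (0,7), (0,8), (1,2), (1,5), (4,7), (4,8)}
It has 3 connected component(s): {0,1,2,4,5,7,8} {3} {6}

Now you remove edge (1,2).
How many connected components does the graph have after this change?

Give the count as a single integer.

Initial component count: 3
Remove (1,2): it was a bridge. Count increases: 3 -> 4.
  After removal, components: {0,1,4,5,7,8} {2} {3} {6}
New component count: 4

Answer: 4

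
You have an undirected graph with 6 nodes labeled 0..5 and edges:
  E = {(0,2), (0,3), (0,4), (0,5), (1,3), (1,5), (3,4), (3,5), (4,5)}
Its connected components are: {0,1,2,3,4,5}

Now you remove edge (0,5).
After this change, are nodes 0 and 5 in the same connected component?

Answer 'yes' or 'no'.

Answer: yes

Derivation:
Initial components: {0,1,2,3,4,5}
Removing edge (0,5): not a bridge — component count unchanged at 1.
New components: {0,1,2,3,4,5}
Are 0 and 5 in the same component? yes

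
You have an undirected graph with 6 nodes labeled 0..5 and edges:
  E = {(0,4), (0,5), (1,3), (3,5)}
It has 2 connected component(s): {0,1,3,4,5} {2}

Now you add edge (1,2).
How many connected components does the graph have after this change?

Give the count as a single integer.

Answer: 1

Derivation:
Initial component count: 2
Add (1,2): merges two components. Count decreases: 2 -> 1.
New component count: 1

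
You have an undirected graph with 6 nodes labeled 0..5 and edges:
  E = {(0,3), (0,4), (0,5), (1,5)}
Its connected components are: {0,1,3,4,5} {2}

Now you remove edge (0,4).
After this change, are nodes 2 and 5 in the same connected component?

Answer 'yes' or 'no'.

Answer: no

Derivation:
Initial components: {0,1,3,4,5} {2}
Removing edge (0,4): it was a bridge — component count 2 -> 3.
New components: {0,1,3,5} {2} {4}
Are 2 and 5 in the same component? no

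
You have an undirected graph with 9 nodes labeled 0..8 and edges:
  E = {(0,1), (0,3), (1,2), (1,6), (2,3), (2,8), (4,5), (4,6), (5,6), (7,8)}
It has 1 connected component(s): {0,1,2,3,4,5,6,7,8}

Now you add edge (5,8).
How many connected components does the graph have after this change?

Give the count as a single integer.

Initial component count: 1
Add (5,8): endpoints already in same component. Count unchanged: 1.
New component count: 1

Answer: 1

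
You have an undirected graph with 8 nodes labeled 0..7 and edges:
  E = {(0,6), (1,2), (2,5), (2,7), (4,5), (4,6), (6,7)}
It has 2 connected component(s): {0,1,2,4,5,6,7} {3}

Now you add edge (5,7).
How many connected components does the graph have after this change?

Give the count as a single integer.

Initial component count: 2
Add (5,7): endpoints already in same component. Count unchanged: 2.
New component count: 2

Answer: 2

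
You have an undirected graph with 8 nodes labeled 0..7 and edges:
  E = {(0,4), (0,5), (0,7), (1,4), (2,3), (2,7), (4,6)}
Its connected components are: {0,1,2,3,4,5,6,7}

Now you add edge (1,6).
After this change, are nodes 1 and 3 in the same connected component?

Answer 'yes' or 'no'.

Initial components: {0,1,2,3,4,5,6,7}
Adding edge (1,6): both already in same component {0,1,2,3,4,5,6,7}. No change.
New components: {0,1,2,3,4,5,6,7}
Are 1 and 3 in the same component? yes

Answer: yes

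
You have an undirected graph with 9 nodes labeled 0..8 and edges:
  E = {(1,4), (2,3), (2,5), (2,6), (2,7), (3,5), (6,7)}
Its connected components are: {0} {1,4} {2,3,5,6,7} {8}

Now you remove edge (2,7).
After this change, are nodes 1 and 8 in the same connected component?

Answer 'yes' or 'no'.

Answer: no

Derivation:
Initial components: {0} {1,4} {2,3,5,6,7} {8}
Removing edge (2,7): not a bridge — component count unchanged at 4.
New components: {0} {1,4} {2,3,5,6,7} {8}
Are 1 and 8 in the same component? no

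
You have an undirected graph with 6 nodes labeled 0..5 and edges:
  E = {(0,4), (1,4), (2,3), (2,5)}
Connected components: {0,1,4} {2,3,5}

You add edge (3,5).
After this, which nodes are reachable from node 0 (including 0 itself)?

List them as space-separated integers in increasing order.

Before: nodes reachable from 0: {0,1,4}
Adding (3,5): both endpoints already in same component. Reachability from 0 unchanged.
After: nodes reachable from 0: {0,1,4}

Answer: 0 1 4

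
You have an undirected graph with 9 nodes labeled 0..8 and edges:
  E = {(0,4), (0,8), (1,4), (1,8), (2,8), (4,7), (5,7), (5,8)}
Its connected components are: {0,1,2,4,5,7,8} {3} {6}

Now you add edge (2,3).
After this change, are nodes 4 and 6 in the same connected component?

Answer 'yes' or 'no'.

Initial components: {0,1,2,4,5,7,8} {3} {6}
Adding edge (2,3): merges {0,1,2,4,5,7,8} and {3}.
New components: {0,1,2,3,4,5,7,8} {6}
Are 4 and 6 in the same component? no

Answer: no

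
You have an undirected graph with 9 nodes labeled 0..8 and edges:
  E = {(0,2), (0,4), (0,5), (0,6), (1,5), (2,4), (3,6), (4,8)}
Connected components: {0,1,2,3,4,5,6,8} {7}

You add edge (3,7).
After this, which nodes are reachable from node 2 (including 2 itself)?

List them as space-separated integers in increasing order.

Answer: 0 1 2 3 4 5 6 7 8

Derivation:
Before: nodes reachable from 2: {0,1,2,3,4,5,6,8}
Adding (3,7): merges 2's component with another. Reachability grows.
After: nodes reachable from 2: {0,1,2,3,4,5,6,7,8}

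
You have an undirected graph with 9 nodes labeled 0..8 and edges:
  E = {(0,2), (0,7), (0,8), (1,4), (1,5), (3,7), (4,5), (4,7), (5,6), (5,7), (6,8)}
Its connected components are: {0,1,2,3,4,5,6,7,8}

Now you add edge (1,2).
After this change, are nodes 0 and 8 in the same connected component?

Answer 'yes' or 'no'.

Initial components: {0,1,2,3,4,5,6,7,8}
Adding edge (1,2): both already in same component {0,1,2,3,4,5,6,7,8}. No change.
New components: {0,1,2,3,4,5,6,7,8}
Are 0 and 8 in the same component? yes

Answer: yes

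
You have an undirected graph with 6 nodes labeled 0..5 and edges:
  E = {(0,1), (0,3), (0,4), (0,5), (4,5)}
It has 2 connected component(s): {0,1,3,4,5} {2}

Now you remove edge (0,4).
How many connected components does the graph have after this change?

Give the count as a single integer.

Initial component count: 2
Remove (0,4): not a bridge. Count unchanged: 2.
  After removal, components: {0,1,3,4,5} {2}
New component count: 2

Answer: 2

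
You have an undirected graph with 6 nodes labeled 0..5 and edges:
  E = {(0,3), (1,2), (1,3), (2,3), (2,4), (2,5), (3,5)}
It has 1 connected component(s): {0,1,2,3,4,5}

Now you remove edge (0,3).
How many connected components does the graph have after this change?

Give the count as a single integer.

Answer: 2

Derivation:
Initial component count: 1
Remove (0,3): it was a bridge. Count increases: 1 -> 2.
  After removal, components: {0} {1,2,3,4,5}
New component count: 2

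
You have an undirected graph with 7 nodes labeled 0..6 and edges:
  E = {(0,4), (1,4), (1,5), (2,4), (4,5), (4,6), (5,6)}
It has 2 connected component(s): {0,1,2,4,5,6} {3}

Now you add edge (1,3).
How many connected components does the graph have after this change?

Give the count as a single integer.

Answer: 1

Derivation:
Initial component count: 2
Add (1,3): merges two components. Count decreases: 2 -> 1.
New component count: 1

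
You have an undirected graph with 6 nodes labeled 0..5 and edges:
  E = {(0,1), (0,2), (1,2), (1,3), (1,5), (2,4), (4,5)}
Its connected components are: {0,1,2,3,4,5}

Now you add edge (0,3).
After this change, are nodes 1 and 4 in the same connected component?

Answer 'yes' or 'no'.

Initial components: {0,1,2,3,4,5}
Adding edge (0,3): both already in same component {0,1,2,3,4,5}. No change.
New components: {0,1,2,3,4,5}
Are 1 and 4 in the same component? yes

Answer: yes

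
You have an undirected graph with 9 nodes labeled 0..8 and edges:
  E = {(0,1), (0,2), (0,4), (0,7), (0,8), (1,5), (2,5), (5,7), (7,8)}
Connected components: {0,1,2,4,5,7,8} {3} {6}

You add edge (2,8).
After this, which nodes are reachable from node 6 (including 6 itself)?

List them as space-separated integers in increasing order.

Answer: 6

Derivation:
Before: nodes reachable from 6: {6}
Adding (2,8): both endpoints already in same component. Reachability from 6 unchanged.
After: nodes reachable from 6: {6}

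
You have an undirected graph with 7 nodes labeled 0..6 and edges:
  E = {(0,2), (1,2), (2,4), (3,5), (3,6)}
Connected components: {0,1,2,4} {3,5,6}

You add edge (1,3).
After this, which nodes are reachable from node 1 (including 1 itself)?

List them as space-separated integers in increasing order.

Before: nodes reachable from 1: {0,1,2,4}
Adding (1,3): merges 1's component with another. Reachability grows.
After: nodes reachable from 1: {0,1,2,3,4,5,6}

Answer: 0 1 2 3 4 5 6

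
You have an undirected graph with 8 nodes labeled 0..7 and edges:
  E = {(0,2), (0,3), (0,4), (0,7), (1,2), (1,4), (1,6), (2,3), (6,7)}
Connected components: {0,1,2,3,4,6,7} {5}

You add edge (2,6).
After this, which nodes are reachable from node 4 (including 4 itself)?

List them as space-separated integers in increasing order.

Answer: 0 1 2 3 4 6 7

Derivation:
Before: nodes reachable from 4: {0,1,2,3,4,6,7}
Adding (2,6): both endpoints already in same component. Reachability from 4 unchanged.
After: nodes reachable from 4: {0,1,2,3,4,6,7}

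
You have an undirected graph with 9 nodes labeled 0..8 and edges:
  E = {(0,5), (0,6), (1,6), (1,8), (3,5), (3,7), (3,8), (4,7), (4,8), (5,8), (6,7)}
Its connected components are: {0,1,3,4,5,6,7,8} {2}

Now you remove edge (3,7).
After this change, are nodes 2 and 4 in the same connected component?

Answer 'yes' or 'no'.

Initial components: {0,1,3,4,5,6,7,8} {2}
Removing edge (3,7): not a bridge — component count unchanged at 2.
New components: {0,1,3,4,5,6,7,8} {2}
Are 2 and 4 in the same component? no

Answer: no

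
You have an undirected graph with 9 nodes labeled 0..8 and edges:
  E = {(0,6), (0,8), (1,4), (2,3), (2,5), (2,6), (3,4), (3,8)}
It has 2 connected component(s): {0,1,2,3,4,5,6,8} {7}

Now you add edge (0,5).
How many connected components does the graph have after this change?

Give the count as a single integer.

Answer: 2

Derivation:
Initial component count: 2
Add (0,5): endpoints already in same component. Count unchanged: 2.
New component count: 2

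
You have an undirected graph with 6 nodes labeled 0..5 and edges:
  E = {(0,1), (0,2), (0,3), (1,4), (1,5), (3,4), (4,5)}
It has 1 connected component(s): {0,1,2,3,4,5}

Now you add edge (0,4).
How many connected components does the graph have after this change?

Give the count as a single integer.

Initial component count: 1
Add (0,4): endpoints already in same component. Count unchanged: 1.
New component count: 1

Answer: 1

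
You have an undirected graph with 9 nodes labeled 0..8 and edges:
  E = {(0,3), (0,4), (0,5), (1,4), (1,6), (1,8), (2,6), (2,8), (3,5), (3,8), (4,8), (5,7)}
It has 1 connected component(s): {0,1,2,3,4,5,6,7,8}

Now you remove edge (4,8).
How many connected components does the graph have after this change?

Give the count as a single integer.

Initial component count: 1
Remove (4,8): not a bridge. Count unchanged: 1.
  After removal, components: {0,1,2,3,4,5,6,7,8}
New component count: 1

Answer: 1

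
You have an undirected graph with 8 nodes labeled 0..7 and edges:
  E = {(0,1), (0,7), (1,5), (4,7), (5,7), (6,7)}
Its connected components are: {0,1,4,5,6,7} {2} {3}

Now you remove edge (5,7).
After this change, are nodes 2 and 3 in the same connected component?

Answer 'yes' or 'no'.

Answer: no

Derivation:
Initial components: {0,1,4,5,6,7} {2} {3}
Removing edge (5,7): not a bridge — component count unchanged at 3.
New components: {0,1,4,5,6,7} {2} {3}
Are 2 and 3 in the same component? no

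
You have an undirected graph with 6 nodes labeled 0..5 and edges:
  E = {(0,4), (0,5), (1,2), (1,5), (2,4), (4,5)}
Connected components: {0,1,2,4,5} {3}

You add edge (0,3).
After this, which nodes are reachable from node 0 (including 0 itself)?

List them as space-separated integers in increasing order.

Answer: 0 1 2 3 4 5

Derivation:
Before: nodes reachable from 0: {0,1,2,4,5}
Adding (0,3): merges 0's component with another. Reachability grows.
After: nodes reachable from 0: {0,1,2,3,4,5}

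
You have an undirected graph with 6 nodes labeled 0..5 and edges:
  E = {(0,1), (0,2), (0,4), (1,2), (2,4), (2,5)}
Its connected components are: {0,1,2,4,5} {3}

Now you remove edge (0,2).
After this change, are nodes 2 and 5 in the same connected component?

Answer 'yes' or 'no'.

Answer: yes

Derivation:
Initial components: {0,1,2,4,5} {3}
Removing edge (0,2): not a bridge — component count unchanged at 2.
New components: {0,1,2,4,5} {3}
Are 2 and 5 in the same component? yes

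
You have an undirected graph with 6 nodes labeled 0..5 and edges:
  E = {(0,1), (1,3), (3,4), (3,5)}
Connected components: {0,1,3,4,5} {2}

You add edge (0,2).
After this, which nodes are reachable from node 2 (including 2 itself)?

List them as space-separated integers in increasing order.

Answer: 0 1 2 3 4 5

Derivation:
Before: nodes reachable from 2: {2}
Adding (0,2): merges 2's component with another. Reachability grows.
After: nodes reachable from 2: {0,1,2,3,4,5}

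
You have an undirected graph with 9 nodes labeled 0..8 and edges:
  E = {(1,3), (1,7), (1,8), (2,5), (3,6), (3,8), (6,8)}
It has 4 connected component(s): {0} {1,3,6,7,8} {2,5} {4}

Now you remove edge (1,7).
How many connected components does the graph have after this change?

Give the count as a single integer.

Answer: 5

Derivation:
Initial component count: 4
Remove (1,7): it was a bridge. Count increases: 4 -> 5.
  After removal, components: {0} {1,3,6,8} {2,5} {4} {7}
New component count: 5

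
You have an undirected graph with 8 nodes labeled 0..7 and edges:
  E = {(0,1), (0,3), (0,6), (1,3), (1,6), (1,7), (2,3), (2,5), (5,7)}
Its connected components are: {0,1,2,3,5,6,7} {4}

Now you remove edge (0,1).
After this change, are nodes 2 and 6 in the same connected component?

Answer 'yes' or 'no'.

Initial components: {0,1,2,3,5,6,7} {4}
Removing edge (0,1): not a bridge — component count unchanged at 2.
New components: {0,1,2,3,5,6,7} {4}
Are 2 and 6 in the same component? yes

Answer: yes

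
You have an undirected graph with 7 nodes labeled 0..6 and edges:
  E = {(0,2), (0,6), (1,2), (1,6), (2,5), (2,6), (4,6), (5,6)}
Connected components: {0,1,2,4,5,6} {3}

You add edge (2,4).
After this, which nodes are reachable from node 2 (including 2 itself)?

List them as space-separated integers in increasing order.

Before: nodes reachable from 2: {0,1,2,4,5,6}
Adding (2,4): both endpoints already in same component. Reachability from 2 unchanged.
After: nodes reachable from 2: {0,1,2,4,5,6}

Answer: 0 1 2 4 5 6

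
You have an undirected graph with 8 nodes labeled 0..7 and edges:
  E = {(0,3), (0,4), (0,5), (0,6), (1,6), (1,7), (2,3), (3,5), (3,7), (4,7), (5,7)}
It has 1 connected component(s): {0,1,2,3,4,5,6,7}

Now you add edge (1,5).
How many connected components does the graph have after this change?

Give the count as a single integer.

Answer: 1

Derivation:
Initial component count: 1
Add (1,5): endpoints already in same component. Count unchanged: 1.
New component count: 1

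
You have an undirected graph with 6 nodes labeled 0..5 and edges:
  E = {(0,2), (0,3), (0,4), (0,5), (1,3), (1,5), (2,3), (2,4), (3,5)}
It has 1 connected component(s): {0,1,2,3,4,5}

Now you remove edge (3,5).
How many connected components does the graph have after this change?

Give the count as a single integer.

Initial component count: 1
Remove (3,5): not a bridge. Count unchanged: 1.
  After removal, components: {0,1,2,3,4,5}
New component count: 1

Answer: 1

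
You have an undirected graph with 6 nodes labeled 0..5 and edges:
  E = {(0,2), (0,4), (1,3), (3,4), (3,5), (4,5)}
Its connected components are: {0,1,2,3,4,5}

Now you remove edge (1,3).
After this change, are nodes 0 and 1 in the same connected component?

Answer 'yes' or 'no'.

Initial components: {0,1,2,3,4,5}
Removing edge (1,3): it was a bridge — component count 1 -> 2.
New components: {0,2,3,4,5} {1}
Are 0 and 1 in the same component? no

Answer: no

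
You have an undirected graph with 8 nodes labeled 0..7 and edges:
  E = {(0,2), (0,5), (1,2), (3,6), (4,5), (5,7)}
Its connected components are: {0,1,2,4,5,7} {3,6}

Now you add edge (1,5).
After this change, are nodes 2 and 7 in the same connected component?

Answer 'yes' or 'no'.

Initial components: {0,1,2,4,5,7} {3,6}
Adding edge (1,5): both already in same component {0,1,2,4,5,7}. No change.
New components: {0,1,2,4,5,7} {3,6}
Are 2 and 7 in the same component? yes

Answer: yes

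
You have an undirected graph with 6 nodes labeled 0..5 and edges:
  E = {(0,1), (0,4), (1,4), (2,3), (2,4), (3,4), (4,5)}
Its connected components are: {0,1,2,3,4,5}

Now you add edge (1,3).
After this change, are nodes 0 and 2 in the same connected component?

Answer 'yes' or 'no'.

Initial components: {0,1,2,3,4,5}
Adding edge (1,3): both already in same component {0,1,2,3,4,5}. No change.
New components: {0,1,2,3,4,5}
Are 0 and 2 in the same component? yes

Answer: yes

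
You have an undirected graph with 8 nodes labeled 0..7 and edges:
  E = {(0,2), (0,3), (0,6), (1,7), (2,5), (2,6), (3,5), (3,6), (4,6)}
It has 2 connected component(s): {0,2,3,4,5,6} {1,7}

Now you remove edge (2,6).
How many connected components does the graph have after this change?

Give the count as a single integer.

Initial component count: 2
Remove (2,6): not a bridge. Count unchanged: 2.
  After removal, components: {0,2,3,4,5,6} {1,7}
New component count: 2

Answer: 2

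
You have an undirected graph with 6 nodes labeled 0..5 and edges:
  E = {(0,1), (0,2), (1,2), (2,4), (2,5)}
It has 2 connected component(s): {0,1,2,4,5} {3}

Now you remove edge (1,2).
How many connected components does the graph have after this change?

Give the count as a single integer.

Answer: 2

Derivation:
Initial component count: 2
Remove (1,2): not a bridge. Count unchanged: 2.
  After removal, components: {0,1,2,4,5} {3}
New component count: 2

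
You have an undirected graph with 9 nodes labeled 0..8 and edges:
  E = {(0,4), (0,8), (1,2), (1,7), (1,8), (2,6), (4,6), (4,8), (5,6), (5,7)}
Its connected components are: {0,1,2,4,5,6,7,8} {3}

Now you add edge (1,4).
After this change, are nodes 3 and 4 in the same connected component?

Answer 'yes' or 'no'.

Initial components: {0,1,2,4,5,6,7,8} {3}
Adding edge (1,4): both already in same component {0,1,2,4,5,6,7,8}. No change.
New components: {0,1,2,4,5,6,7,8} {3}
Are 3 and 4 in the same component? no

Answer: no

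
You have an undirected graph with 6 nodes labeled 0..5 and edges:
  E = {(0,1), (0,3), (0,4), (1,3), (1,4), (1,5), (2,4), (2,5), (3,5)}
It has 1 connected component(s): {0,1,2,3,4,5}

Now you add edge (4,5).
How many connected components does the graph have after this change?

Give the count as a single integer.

Initial component count: 1
Add (4,5): endpoints already in same component. Count unchanged: 1.
New component count: 1

Answer: 1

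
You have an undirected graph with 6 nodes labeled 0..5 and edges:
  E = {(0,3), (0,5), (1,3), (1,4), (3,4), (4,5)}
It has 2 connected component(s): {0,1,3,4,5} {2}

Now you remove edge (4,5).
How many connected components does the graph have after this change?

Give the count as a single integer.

Answer: 2

Derivation:
Initial component count: 2
Remove (4,5): not a bridge. Count unchanged: 2.
  After removal, components: {0,1,3,4,5} {2}
New component count: 2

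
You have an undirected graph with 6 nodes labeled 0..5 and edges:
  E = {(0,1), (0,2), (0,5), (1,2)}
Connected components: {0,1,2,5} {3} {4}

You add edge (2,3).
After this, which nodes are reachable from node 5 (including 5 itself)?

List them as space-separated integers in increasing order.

Before: nodes reachable from 5: {0,1,2,5}
Adding (2,3): merges 5's component with another. Reachability grows.
After: nodes reachable from 5: {0,1,2,3,5}

Answer: 0 1 2 3 5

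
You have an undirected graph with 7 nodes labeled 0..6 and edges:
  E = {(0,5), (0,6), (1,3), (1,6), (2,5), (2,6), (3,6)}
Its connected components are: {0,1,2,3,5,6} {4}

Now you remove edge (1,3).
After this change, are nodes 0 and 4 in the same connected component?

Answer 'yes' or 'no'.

Initial components: {0,1,2,3,5,6} {4}
Removing edge (1,3): not a bridge — component count unchanged at 2.
New components: {0,1,2,3,5,6} {4}
Are 0 and 4 in the same component? no

Answer: no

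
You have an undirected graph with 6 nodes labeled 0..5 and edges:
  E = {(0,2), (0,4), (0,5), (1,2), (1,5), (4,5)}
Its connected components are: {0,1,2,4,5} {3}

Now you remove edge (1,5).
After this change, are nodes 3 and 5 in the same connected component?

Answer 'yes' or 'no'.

Answer: no

Derivation:
Initial components: {0,1,2,4,5} {3}
Removing edge (1,5): not a bridge — component count unchanged at 2.
New components: {0,1,2,4,5} {3}
Are 3 and 5 in the same component? no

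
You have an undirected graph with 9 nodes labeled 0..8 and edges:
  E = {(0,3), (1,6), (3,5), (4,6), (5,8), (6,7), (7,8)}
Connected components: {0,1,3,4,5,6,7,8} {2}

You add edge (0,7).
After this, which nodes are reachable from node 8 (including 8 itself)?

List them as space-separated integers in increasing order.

Before: nodes reachable from 8: {0,1,3,4,5,6,7,8}
Adding (0,7): both endpoints already in same component. Reachability from 8 unchanged.
After: nodes reachable from 8: {0,1,3,4,5,6,7,8}

Answer: 0 1 3 4 5 6 7 8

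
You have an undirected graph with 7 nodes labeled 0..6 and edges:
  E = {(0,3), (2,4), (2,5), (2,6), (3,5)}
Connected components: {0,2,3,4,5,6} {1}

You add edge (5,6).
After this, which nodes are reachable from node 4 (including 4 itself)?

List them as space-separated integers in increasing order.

Answer: 0 2 3 4 5 6

Derivation:
Before: nodes reachable from 4: {0,2,3,4,5,6}
Adding (5,6): both endpoints already in same component. Reachability from 4 unchanged.
After: nodes reachable from 4: {0,2,3,4,5,6}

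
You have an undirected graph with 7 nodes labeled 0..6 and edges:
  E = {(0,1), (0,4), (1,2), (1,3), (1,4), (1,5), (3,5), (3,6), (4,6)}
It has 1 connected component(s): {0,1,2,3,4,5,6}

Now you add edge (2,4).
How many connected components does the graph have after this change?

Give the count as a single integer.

Answer: 1

Derivation:
Initial component count: 1
Add (2,4): endpoints already in same component. Count unchanged: 1.
New component count: 1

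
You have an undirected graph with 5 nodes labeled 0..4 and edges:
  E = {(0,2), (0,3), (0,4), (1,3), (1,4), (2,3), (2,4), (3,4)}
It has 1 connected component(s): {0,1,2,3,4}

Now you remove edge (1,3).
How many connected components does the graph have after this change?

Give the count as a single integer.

Answer: 1

Derivation:
Initial component count: 1
Remove (1,3): not a bridge. Count unchanged: 1.
  After removal, components: {0,1,2,3,4}
New component count: 1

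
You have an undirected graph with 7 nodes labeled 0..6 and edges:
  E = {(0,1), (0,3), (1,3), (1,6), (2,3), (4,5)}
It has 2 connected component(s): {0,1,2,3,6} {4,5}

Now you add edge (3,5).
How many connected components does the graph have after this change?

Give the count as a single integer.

Initial component count: 2
Add (3,5): merges two components. Count decreases: 2 -> 1.
New component count: 1

Answer: 1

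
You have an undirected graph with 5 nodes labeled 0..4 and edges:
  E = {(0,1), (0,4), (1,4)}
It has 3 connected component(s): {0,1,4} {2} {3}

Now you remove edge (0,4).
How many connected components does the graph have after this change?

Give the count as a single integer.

Answer: 3

Derivation:
Initial component count: 3
Remove (0,4): not a bridge. Count unchanged: 3.
  After removal, components: {0,1,4} {2} {3}
New component count: 3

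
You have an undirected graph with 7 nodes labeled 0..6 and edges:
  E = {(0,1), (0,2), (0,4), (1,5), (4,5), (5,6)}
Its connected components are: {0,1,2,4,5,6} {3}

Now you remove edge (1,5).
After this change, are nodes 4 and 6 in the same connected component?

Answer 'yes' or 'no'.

Answer: yes

Derivation:
Initial components: {0,1,2,4,5,6} {3}
Removing edge (1,5): not a bridge — component count unchanged at 2.
New components: {0,1,2,4,5,6} {3}
Are 4 and 6 in the same component? yes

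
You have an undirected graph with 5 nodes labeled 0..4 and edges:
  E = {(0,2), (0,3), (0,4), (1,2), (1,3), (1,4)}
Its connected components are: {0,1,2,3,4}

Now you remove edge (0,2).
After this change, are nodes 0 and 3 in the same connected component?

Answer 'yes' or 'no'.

Answer: yes

Derivation:
Initial components: {0,1,2,3,4}
Removing edge (0,2): not a bridge — component count unchanged at 1.
New components: {0,1,2,3,4}
Are 0 and 3 in the same component? yes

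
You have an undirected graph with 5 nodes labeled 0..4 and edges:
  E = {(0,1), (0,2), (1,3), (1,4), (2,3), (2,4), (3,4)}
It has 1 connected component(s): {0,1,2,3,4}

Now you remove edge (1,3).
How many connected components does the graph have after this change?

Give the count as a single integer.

Initial component count: 1
Remove (1,3): not a bridge. Count unchanged: 1.
  After removal, components: {0,1,2,3,4}
New component count: 1

Answer: 1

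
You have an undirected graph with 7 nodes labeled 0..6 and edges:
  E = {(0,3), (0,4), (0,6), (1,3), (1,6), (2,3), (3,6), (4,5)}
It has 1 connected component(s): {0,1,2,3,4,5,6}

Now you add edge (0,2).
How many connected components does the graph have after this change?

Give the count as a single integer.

Initial component count: 1
Add (0,2): endpoints already in same component. Count unchanged: 1.
New component count: 1

Answer: 1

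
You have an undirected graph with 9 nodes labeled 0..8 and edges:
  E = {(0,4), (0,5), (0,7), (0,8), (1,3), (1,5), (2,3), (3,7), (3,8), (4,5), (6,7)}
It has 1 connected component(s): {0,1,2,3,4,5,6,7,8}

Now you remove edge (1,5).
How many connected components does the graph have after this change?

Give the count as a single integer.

Initial component count: 1
Remove (1,5): not a bridge. Count unchanged: 1.
  After removal, components: {0,1,2,3,4,5,6,7,8}
New component count: 1

Answer: 1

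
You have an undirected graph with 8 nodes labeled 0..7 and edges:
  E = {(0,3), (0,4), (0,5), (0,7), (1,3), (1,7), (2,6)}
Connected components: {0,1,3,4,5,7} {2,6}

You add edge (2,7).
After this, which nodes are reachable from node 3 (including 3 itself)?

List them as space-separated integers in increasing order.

Before: nodes reachable from 3: {0,1,3,4,5,7}
Adding (2,7): merges 3's component with another. Reachability grows.
After: nodes reachable from 3: {0,1,2,3,4,5,6,7}

Answer: 0 1 2 3 4 5 6 7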